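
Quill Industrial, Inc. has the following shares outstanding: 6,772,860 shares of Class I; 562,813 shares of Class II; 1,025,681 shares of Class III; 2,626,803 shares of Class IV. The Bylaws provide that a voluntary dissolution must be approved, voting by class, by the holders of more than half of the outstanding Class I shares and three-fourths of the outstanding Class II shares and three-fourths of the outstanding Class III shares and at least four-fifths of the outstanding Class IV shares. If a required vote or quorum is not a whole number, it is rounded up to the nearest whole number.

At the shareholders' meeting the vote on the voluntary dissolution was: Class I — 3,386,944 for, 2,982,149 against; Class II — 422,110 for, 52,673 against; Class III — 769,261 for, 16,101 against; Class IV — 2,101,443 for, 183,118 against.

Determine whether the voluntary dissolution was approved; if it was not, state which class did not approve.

Approved — every class gave the required vote.

Class I: a majority of 6772860 is 3386431; 3,386,431 required, 3,386,944 in favor — approved.
Class II: 3/4 of 562813 = 422109.75, rounded up to 422110; 422,110 required, 422,110 in favor — approved.
Class III: 3/4 of 1025681 = 769260.75, rounded up to 769261; 769,261 required, 769,261 in favor — approved.
Class IV: 4/5 of 2626803 = 2101442.40, rounded up to 2101443; 2,101,443 required, 2,101,443 in favor — approved.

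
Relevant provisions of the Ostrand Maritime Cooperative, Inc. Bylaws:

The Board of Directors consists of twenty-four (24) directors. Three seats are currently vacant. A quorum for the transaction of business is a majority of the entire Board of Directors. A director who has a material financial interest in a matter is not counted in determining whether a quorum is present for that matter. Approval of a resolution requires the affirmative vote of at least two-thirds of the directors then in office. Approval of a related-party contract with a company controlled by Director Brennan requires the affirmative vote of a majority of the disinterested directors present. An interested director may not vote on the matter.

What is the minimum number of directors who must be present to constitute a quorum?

13

A majority of 24 is 13.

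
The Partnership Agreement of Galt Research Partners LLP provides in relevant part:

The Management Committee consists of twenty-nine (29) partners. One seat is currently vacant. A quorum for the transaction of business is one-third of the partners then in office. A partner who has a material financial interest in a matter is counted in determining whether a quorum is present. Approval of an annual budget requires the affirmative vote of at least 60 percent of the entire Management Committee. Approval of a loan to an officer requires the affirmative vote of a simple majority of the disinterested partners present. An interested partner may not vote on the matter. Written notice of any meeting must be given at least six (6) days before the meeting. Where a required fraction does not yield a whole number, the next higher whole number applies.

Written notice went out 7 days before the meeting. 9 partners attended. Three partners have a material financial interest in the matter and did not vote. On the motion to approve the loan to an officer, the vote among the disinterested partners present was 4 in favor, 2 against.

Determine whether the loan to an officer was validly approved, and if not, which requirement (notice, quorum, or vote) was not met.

Invalid — quorum requirement not satisfied.

Notice: 7 days given; 6 required (7 ≥ 6). Satisfied.
Quorum: 9 present (interested partners count toward quorum); quorum is 10. Not satisfied.
Vote: the loan to an officer requires a majority of the disinterested partners present (9 − 3 = 6). A majority of 6 is 4, so 4 affirmative votes are needed; 4 voted in favor. Satisfied. (Moot — without a quorum no business can be validly transacted.)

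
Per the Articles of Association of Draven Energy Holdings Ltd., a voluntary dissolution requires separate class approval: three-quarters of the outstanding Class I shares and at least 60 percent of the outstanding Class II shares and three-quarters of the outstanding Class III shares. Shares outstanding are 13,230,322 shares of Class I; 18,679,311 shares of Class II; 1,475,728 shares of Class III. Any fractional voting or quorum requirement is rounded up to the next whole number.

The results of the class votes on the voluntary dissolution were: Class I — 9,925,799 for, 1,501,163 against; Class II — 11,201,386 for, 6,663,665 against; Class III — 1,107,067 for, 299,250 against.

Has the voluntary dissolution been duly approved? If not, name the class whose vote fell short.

Not approved — the Class II shares did not give the required vote.

Class I: 3/4 of 13230322 = 9922741.50, rounded up to 9922742; 9,922,742 required, 9,925,799 in favor — approved.
Class II: 3/5 of 18679311 = 11207586.60, rounded up to 11207587; 11,207,587 required, 11,201,386 in favor — not approved.
Class III: 3/4 of 1475728 = 1106796; 1,106,796 required, 1,107,067 in favor — approved.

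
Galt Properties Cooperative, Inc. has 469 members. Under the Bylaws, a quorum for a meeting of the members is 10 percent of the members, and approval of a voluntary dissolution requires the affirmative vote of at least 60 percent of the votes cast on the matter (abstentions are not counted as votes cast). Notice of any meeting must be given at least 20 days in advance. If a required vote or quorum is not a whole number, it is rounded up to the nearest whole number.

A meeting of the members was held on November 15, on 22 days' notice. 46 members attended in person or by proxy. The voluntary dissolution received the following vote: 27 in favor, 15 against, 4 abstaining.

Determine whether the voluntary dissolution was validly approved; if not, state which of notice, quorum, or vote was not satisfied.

Notice: 22 days given; 20 required. Satisfied.
Quorum: 10% of 469 = 46.90, rounded up to 47; 46 present. Not satisfied.
Vote: requires three-fifths of the votes cast (46 − 4 abstaining = 42); 3/5 of 42 = 25.20, rounded up to 26, so 26 needed; 27 in favor. Satisfied.

Invalid — quorum requirement not satisfied.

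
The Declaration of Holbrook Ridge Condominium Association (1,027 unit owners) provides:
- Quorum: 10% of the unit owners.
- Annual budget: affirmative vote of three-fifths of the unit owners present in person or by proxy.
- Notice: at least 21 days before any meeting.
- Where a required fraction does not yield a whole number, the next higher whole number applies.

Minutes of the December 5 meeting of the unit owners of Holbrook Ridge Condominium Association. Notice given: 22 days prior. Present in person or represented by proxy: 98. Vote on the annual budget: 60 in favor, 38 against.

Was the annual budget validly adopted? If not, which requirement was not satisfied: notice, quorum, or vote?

Invalid — quorum requirement not satisfied.

Notice: 22 days given; 21 required. Satisfied.
Quorum: 10% of 1,027 = 102.70, rounded up to 103; 98 present. Not satisfied.
Vote: requires three-fifths of those present (98); 3/5 of 98 = 58.80, rounded up to 59, so 59 needed; 60 in favor. Satisfied.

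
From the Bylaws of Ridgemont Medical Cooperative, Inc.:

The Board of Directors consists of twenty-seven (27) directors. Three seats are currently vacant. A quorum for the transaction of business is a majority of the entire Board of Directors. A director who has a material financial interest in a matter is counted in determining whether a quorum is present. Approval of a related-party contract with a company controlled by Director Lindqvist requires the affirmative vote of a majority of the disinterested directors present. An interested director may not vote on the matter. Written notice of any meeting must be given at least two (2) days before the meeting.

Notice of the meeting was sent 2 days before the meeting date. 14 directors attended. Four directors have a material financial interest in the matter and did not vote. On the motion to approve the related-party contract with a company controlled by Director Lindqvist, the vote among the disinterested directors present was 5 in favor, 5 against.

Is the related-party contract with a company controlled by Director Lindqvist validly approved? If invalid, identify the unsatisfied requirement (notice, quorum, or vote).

Notice: 2 days given; 2 required (2 ≥ 2). Satisfied.
Quorum: 14 present (interested directors count toward quorum); quorum is 14. Satisfied.
Vote: the related-party contract with a company controlled by Director Lindqvist requires a majority of the disinterested directors present (14 − 4 = 10). A majority of 10 is 6, so 6 affirmative votes are needed; 5 voted in favor. Not satisfied.

Invalid — vote requirement not satisfied.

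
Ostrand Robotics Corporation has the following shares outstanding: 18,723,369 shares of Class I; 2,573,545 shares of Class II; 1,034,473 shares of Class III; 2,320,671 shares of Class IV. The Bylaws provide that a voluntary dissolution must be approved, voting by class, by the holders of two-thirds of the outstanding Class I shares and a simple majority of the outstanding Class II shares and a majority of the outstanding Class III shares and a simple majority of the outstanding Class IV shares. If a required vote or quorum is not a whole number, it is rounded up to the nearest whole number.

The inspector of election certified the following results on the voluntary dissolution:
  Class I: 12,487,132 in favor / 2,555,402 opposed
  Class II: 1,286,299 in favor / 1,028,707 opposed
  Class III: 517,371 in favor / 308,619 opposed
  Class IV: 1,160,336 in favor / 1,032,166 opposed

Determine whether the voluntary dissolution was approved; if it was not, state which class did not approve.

Class I: 2/3 of 18723369 = 12482246; 12,482,246 required, 12,487,132 in favor — approved.
Class II: a majority of 2573545 is 1286773; 1,286,773 required, 1,286,299 in favor — not approved.
Class III: a majority of 1034473 is 517237; 517,237 required, 517,371 in favor — approved.
Class IV: a majority of 2320671 is 1160336; 1,160,336 required, 1,160,336 in favor — approved.

Not approved — the Class II shares did not give the required vote.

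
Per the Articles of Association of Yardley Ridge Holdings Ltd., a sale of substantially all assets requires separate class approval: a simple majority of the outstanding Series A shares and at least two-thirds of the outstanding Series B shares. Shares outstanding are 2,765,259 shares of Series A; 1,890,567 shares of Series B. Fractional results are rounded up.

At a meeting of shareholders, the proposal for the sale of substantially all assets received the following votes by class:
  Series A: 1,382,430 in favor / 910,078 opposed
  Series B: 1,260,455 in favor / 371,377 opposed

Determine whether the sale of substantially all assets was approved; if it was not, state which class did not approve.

Not approved — the Series A shares did not give the required vote.

Series A: a majority of 2765259 is 1382630; 1,382,630 required, 1,382,430 in favor — not approved.
Series B: 2/3 of 1890567 = 1260378; 1,260,378 required, 1,260,455 in favor — approved.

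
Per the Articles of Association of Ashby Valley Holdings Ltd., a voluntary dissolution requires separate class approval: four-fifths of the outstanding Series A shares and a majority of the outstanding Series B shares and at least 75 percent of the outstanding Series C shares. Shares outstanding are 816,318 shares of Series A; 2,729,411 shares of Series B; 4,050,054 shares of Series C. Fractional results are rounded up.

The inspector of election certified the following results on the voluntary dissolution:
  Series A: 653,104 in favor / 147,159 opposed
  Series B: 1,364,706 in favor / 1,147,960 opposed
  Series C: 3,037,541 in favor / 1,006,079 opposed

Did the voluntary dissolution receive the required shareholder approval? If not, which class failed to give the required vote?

Series A: 4/5 of 816318 = 653054.40, rounded up to 653055; 653,055 required, 653,104 in favor — approved.
Series B: a majority of 2729411 is 1364706; 1,364,706 required, 1,364,706 in favor — approved.
Series C: 3/4 of 4050054 = 3037540.50, rounded up to 3037541; 3,037,541 required, 3,037,541 in favor — approved.

Approved — every class gave the required vote.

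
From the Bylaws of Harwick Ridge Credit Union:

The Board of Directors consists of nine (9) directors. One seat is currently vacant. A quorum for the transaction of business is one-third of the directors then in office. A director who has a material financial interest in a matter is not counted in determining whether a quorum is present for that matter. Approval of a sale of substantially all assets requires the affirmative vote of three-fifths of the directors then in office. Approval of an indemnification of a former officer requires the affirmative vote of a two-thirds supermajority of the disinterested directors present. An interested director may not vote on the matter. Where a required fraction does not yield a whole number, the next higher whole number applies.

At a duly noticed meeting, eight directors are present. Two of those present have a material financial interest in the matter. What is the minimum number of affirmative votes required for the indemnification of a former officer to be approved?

The indemnification of a former officer requires two-thirds of the disinterested directors present (8 − 2 = 6).
2/3 of 6 = 4.

4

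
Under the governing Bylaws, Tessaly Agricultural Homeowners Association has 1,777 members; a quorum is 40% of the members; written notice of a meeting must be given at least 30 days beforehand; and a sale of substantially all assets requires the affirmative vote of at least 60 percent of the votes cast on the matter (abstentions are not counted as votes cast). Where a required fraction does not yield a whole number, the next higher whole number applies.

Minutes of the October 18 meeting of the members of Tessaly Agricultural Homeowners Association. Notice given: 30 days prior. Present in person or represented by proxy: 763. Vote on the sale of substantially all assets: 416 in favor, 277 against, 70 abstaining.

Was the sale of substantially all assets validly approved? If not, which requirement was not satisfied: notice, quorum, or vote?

Notice: 30 days given; 30 required. Satisfied.
Quorum: 40% of 1,777 = 710.80, rounded up to 711; 763 present. Satisfied.
Vote: requires three-fifths of the votes cast (763 − 70 abstaining = 693); 3/5 of 693 = 415.80, rounded up to 416, so 416 needed; 416 in favor. Satisfied.

Valid — all requirements satisfied.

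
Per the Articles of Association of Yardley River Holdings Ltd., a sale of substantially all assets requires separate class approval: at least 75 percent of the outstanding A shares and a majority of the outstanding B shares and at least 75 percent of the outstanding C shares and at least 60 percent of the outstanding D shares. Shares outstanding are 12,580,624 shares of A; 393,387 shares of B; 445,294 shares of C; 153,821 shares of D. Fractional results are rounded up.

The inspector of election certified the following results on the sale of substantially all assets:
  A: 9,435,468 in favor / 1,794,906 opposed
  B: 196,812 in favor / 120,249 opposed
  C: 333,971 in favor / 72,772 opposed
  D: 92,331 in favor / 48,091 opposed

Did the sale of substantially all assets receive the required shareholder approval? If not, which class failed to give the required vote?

Approved — every class gave the required vote.

A: 3/4 of 12580624 = 9435468; 9,435,468 required, 9,435,468 in favor — approved.
B: a majority of 393387 is 196694; 196,694 required, 196,812 in favor — approved.
C: 3/4 of 445294 = 333970.50, rounded up to 333971; 333,971 required, 333,971 in favor — approved.
D: 3/5 of 153821 = 92292.60, rounded up to 92293; 92,293 required, 92,331 in favor — approved.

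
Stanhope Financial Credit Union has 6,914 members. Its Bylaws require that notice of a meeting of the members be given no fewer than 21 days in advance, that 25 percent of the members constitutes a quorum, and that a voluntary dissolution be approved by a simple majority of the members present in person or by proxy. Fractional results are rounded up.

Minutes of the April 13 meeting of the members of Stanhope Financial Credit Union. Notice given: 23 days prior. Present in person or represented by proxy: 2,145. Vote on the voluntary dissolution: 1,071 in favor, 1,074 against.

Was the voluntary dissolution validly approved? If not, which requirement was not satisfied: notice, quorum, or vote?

Notice: 23 days given; 21 required. Satisfied.
Quorum: 25% of 6,914 = 1,728.50, rounded up to 1,729; 2,145 present. Satisfied.
Vote: requires a majority of those present (2,145); a majority of 2145 is 1073, so 1,073 needed; 1,071 in favor. Not satisfied.

Invalid — vote requirement not satisfied.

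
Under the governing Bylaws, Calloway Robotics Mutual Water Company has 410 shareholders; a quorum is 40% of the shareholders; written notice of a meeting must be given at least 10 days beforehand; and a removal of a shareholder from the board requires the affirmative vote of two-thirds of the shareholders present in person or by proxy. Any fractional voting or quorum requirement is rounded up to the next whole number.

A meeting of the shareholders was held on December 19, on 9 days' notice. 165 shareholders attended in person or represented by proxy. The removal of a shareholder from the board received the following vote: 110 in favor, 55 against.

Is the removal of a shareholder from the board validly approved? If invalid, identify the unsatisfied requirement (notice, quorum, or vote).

Invalid — notice requirement not satisfied.

Notice: 9 days given; 10 required. Not satisfied.
Quorum: 40% of 410 = 164; 165 present. Satisfied.
Vote: requires two-thirds of those present (165); 2/3 of 165 = 110, so 110 needed; 110 in favor. Satisfied.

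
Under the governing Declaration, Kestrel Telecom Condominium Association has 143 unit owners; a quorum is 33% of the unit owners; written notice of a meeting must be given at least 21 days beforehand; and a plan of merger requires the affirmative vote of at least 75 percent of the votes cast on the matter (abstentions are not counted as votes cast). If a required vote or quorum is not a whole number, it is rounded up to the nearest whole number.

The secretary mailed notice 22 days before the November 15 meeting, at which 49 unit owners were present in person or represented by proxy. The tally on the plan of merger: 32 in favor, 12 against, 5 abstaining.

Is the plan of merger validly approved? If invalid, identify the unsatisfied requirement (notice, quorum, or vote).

Notice: 22 days given; 21 required. Satisfied.
Quorum: 33% of 143 = 47.19, rounded up to 48; 49 present. Satisfied.
Vote: requires three-fourths of the votes cast (49 − 5 abstaining = 44); 3/4 of 44 = 33, so 33 needed; 32 in favor. Not satisfied.

Invalid — vote requirement not satisfied.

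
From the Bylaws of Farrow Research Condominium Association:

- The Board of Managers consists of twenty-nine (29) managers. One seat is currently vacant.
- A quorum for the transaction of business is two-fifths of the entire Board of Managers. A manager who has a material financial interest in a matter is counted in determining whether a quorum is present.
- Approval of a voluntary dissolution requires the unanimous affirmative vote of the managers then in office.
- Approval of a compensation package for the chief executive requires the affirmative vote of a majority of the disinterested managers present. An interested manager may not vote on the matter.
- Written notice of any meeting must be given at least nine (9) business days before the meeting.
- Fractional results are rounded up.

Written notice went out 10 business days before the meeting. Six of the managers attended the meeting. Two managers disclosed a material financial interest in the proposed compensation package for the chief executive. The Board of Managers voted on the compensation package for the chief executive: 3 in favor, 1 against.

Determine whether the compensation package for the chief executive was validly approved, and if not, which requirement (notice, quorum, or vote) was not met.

Notice: 10 business days given; 9 required (10 ≥ 9). Satisfied.
Quorum: 6 present (interested managers count toward quorum); quorum is 12. Not satisfied.
Vote: the compensation package for the chief executive requires a majority of the disinterested managers present (6 − 2 = 4). A majority of 4 is 3, so 3 affirmative votes are needed; 3 voted in favor. Satisfied. (Moot — without a quorum no business can be validly transacted.)

Invalid — quorum requirement not satisfied.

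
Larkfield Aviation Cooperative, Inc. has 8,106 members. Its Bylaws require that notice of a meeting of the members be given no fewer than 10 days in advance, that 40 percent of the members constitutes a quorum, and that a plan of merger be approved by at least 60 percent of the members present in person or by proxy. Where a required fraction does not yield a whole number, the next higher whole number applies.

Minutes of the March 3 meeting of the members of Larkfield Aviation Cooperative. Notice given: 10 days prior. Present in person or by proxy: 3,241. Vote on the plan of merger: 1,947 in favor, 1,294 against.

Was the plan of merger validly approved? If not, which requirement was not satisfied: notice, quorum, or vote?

Invalid — quorum requirement not satisfied.

Notice: 10 days given; 10 required. Satisfied.
Quorum: 40% of 8,106 = 3,242.40, rounded up to 3,243; 3,241 present. Not satisfied.
Vote: requires three-fifths of those present (3,241); 3/5 of 3241 = 1944.60, rounded up to 1945, so 1,945 needed; 1,947 in favor. Satisfied.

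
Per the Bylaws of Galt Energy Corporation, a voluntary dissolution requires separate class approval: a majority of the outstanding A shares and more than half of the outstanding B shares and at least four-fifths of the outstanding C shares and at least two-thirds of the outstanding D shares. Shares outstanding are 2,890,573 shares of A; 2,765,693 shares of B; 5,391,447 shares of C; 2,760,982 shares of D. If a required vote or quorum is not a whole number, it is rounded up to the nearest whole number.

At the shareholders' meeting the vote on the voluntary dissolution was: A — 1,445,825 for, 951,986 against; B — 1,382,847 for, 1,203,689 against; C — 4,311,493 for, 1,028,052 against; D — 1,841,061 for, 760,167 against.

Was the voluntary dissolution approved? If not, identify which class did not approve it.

A: a majority of 2890573 is 1445287; 1,445,287 required, 1,445,825 in favor — approved.
B: a majority of 2765693 is 1382847; 1,382,847 required, 1,382,847 in favor — approved.
C: 4/5 of 5391447 = 4313157.60, rounded up to 4313158; 4,313,158 required, 4,311,493 in favor — not approved.
D: 2/3 of 2760982 = 1840654.67, rounded up to 1840655; 1,840,655 required, 1,841,061 in favor — approved.

Not approved — the C shares did not give the required vote.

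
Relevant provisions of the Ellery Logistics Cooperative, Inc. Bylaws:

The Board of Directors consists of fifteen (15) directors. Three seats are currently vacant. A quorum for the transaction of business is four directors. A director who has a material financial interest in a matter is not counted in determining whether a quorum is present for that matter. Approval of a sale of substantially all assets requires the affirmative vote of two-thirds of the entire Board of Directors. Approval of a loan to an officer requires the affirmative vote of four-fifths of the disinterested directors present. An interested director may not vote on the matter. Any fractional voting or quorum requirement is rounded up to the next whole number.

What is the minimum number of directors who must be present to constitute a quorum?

The quorum is fixed at 4.

4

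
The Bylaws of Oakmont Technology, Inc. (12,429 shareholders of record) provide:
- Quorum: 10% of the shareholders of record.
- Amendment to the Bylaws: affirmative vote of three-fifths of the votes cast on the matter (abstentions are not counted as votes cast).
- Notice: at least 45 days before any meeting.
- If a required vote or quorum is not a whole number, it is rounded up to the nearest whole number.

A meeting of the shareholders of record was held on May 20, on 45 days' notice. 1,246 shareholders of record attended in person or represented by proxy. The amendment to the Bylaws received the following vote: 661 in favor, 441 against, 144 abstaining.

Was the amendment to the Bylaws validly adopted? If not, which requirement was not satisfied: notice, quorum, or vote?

Notice: 45 days given; 45 required. Satisfied.
Quorum: 10% of 12,429 = 1,242.90, rounded up to 1,243; 1,246 present. Satisfied.
Vote: requires three-fifths of the votes cast (1,246 − 144 abstaining = 1,102); 3/5 of 1102 = 661.20, rounded up to 662, so 662 needed; 661 in favor. Not satisfied.

Invalid — vote requirement not satisfied.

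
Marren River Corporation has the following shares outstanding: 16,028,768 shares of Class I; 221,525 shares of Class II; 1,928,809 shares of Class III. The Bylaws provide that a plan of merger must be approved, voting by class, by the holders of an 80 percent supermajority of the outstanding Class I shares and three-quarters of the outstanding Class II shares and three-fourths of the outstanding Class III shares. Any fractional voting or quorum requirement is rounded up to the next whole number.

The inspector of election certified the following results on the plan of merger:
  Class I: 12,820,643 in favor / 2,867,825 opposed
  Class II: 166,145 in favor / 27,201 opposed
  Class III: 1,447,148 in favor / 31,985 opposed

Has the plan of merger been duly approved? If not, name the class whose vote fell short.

Class I: 4/5 of 16028768 = 12823014.40, rounded up to 12823015; 12,823,015 required, 12,820,643 in favor — not approved.
Class II: 3/4 of 221525 = 166143.75, rounded up to 166144; 166,144 required, 166,145 in favor — approved.
Class III: 3/4 of 1928809 = 1446606.75, rounded up to 1446607; 1,446,607 required, 1,447,148 in favor — approved.

Not approved — the Class I shares did not give the required vote.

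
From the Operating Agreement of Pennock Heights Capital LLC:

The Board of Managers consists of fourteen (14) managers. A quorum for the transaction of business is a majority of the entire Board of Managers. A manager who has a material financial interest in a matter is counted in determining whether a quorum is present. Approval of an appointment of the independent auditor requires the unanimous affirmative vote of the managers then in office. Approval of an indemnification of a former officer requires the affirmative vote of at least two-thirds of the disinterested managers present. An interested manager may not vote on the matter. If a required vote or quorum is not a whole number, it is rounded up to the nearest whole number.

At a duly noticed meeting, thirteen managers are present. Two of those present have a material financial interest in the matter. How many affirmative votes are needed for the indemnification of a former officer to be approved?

The indemnification of a former officer requires two-thirds of the disinterested managers present (13 − 2 = 11).
2/3 of 11 = 7.33, rounded up to 8.

8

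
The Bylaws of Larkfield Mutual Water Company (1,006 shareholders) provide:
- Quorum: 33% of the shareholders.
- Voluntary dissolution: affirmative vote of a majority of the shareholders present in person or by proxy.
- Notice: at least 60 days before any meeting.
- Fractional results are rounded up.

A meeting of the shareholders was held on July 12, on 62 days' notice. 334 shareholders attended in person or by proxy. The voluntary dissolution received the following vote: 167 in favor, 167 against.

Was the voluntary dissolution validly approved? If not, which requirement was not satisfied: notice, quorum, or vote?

Notice: 62 days given; 60 required. Satisfied.
Quorum: 33% of 1,006 = 331.98, rounded up to 332; 334 present. Satisfied.
Vote: requires a majority of those present (334); a majority of 334 is 168, so 168 needed; 167 in favor. Not satisfied.

Invalid — vote requirement not satisfied.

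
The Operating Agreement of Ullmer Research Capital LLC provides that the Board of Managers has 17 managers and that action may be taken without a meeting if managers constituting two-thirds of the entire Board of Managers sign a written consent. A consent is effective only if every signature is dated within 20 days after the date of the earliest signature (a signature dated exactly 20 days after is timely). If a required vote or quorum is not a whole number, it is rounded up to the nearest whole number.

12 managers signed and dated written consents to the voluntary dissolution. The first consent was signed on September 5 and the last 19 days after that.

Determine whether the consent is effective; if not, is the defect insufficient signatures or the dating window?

Effective — both the signature and dating-window requirements are satisfied.

Signatures required: two-thirds of 17 — 2/3 of 17 = 11.33, rounded up to 12, so 12 needed; 12 signed. Sufficient.
Dating window: the latest signature is 19 days after the earliest; the limit is 20 days. Within the window.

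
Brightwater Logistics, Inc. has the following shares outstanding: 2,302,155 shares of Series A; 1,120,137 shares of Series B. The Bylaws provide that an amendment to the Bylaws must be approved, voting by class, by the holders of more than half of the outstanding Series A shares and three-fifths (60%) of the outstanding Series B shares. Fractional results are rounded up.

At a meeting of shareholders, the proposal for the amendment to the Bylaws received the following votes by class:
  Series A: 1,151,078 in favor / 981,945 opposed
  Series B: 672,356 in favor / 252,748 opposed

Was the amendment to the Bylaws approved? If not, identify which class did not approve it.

Approved — every class gave the required vote.

Series A: a majority of 2302155 is 1151078; 1,151,078 required, 1,151,078 in favor — approved.
Series B: 3/5 of 1120137 = 672082.20, rounded up to 672083; 672,083 required, 672,356 in favor — approved.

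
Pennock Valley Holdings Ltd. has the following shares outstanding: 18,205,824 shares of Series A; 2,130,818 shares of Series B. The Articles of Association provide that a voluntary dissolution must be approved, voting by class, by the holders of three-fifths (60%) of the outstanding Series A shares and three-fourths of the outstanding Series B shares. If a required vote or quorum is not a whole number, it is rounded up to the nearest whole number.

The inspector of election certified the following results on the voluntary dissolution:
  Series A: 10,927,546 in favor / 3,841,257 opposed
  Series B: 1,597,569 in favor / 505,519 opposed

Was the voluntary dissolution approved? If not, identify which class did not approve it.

Not approved — the Series B shares did not give the required vote.

Series A: 3/5 of 18205824 = 10923494.40, rounded up to 10923495; 10,923,495 required, 10,927,546 in favor — approved.
Series B: 3/4 of 2130818 = 1598113.50, rounded up to 1598114; 1,598,114 required, 1,597,569 in favor — not approved.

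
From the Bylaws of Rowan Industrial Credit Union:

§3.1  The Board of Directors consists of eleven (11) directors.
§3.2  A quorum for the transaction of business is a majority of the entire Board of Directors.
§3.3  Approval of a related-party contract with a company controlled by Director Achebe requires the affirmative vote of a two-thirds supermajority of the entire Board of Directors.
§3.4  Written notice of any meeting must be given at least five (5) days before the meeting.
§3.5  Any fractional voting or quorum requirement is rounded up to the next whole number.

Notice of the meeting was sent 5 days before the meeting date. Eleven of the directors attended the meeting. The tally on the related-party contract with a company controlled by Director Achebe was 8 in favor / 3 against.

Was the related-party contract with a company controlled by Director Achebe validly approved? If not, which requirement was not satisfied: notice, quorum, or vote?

Notice: 5 days given; 5 required (5 ≥ 5). Satisfied.
Quorum: 11 present; quorum is 6. Satisfied.
Vote: the related-party contract with a company controlled by Director Achebe requires two-thirds of the entire Board of Directors (11). 2/3 of 11 = 7.33, rounded up to 8, so 8 affirmative votes are needed; 8 voted in favor. Satisfied.

Valid — all requirements satisfied.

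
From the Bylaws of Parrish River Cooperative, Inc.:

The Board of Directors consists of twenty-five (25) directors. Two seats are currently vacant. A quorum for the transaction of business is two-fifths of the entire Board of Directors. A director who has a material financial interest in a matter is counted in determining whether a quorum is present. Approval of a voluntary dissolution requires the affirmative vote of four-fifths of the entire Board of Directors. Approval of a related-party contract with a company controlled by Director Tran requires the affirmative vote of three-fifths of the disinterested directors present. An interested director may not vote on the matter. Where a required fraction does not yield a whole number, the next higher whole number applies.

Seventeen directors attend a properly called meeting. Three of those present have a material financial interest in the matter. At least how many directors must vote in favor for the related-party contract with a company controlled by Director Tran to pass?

9

The related-party contract with a company controlled by Director Tran requires three-fifths of the disinterested directors present (17 − 3 = 14).
3/5 of 14 = 8.40, rounded up to 9.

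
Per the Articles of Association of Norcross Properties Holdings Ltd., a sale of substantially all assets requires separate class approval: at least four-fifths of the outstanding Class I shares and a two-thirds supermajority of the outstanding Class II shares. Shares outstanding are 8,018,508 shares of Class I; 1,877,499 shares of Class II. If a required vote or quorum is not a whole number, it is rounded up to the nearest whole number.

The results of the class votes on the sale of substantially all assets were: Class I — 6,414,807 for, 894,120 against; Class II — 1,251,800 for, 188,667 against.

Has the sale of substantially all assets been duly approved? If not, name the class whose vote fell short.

Class I: 4/5 of 8018508 = 6414806.40, rounded up to 6414807; 6,414,807 required, 6,414,807 in favor — approved.
Class II: 2/3 of 1877499 = 1251666; 1,251,666 required, 1,251,800 in favor — approved.

Approved — every class gave the required vote.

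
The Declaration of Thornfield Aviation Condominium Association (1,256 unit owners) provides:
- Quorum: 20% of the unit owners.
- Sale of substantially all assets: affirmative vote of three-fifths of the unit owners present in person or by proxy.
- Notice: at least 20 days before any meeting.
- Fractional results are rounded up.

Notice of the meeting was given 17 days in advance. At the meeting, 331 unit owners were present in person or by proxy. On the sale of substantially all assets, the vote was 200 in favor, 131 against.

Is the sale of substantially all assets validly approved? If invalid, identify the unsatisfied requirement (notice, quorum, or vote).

Invalid — notice requirement not satisfied.

Notice: 17 days given; 20 required. Not satisfied.
Quorum: 20% of 1,256 = 251.20, rounded up to 252; 331 present. Satisfied.
Vote: requires three-fifths of those present (331); 3/5 of 331 = 198.60, rounded up to 199, so 199 needed; 200 in favor. Satisfied.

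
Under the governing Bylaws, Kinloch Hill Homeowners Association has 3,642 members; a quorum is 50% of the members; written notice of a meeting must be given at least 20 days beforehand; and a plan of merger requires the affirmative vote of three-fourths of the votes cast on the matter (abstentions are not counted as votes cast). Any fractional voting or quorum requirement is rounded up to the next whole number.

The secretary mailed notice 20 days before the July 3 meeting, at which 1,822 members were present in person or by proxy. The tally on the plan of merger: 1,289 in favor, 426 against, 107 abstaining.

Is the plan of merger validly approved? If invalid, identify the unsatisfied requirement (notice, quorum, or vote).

Valid — all requirements satisfied.

Notice: 20 days given; 20 required. Satisfied.
Quorum: 50% of 3,642 = 1,821; 1,822 present. Satisfied.
Vote: requires three-fourths of the votes cast (1,822 − 107 abstaining = 1,715); 3/4 of 1715 = 1286.25, rounded up to 1287, so 1,287 needed; 1,289 in favor. Satisfied.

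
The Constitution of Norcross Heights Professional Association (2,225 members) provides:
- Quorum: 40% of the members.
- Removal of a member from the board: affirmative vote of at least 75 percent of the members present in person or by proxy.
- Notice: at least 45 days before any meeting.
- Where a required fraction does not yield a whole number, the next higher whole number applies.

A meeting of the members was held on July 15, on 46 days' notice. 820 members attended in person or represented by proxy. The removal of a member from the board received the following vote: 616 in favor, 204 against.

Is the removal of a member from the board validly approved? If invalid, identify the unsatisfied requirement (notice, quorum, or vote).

Notice: 46 days given; 45 required. Satisfied.
Quorum: 40% of 2,225 = 890; 820 present. Not satisfied.
Vote: requires three-fourths of those present (820); 3/4 of 820 = 615, so 615 needed; 616 in favor. Satisfied.

Invalid — quorum requirement not satisfied.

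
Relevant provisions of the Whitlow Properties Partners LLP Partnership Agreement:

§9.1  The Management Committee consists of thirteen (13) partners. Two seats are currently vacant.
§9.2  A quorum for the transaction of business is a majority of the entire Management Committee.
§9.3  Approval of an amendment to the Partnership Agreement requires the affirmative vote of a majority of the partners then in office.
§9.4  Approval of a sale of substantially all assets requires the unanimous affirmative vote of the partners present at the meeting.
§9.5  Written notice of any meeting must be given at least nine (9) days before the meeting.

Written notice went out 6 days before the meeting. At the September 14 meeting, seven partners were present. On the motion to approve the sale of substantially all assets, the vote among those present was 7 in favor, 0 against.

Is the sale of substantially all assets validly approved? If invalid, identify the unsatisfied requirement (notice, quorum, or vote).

Notice: 6 days given; 9 required (6 < 9). Not satisfied.
Quorum: 7 present; quorum is 7. Satisfied.
Vote: the sale of substantially all assets requires the unanimous vote of the partners present (7). Unanimous means all 7, so 7 affirmative votes are needed; 7 voted in favor. Satisfied.

Invalid — notice requirement not satisfied.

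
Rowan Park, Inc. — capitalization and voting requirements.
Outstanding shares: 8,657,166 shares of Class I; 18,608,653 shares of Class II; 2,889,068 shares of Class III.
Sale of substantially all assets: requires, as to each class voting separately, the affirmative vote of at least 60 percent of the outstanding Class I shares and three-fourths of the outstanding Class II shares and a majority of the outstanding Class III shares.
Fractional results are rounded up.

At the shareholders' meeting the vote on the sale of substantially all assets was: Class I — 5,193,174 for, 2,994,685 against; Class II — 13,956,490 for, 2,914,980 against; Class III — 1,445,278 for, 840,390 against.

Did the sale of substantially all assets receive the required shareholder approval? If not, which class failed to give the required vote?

Class I: 3/5 of 8657166 = 5194299.60, rounded up to 5194300; 5,194,300 required, 5,193,174 in favor — not approved.
Class II: 3/4 of 18608653 = 13956489.75, rounded up to 13956490; 13,956,490 required, 13,956,490 in favor — approved.
Class III: a majority of 2889068 is 1444535; 1,444,535 required, 1,445,278 in favor — approved.

Not approved — the Class I shares did not give the required vote.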